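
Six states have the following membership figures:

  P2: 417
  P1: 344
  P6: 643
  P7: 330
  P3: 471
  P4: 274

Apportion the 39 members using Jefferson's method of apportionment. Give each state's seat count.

Standard divisor 2479/39 ≈ 63.564; standard quotas: P2 6.560, P1 5.412, P6 10.116, P7 5.192, P3 7.410, P4 4.311.
Rounding down gives 6, 5, 10, 5, 7, 4 = 37 seats, so the divisor must be adjusted.
With modified divisor 58.7: modified quotas P2 7.104, P1 5.860, P6 10.954, P7 5.622, P3 8.024, P4 4.668.
Rounding down: P2 7, P1 5, P6 10, P7 5, P3 8, P4 4 (total 39).

P2=7, P1=5, P6=10, P7=5, P3=8, P4=4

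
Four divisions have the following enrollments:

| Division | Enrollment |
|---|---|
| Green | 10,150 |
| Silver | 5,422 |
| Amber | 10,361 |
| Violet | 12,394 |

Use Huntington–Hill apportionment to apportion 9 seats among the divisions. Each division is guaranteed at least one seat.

With divisor 4187: modified quotas Green 2.424, Silver 1.295, Amber 2.475, Violet 2.960.
Geometric-mean thresholds: Green √(2·3)=2.449, Silver √(1·2)=1.414, Amber √(2·3)=2.449, Violet √(2·3)=2.449.
Each quota rounded against its threshold gives Green 2, Silver 1, Amber 3, Violet 3 (total 9).

Green: 2, Silver: 1, Amber: 3, Violet: 3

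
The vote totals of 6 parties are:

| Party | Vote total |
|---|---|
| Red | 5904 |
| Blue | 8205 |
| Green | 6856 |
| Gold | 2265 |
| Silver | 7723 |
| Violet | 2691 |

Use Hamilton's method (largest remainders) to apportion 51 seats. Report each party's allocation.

Standard divisor: 33644 ÷ 51 ≈ 659.686.
Standard quotas: Red 8.9497, Blue 12.4377, Green 10.3928, Gold 3.4335, Silver 11.7071, Violet 4.0792.
Lower quotas: Red 8, Blue 12, Green 10, Gold 3, Silver 11, Violet 4 (sum 48, leaving 3 seats).
Remainders in descending order: Red 0.9497, Silver 0.7071, Blue 0.4377, Gold 0.4335, Green 0.3928, Violet 0.0792.
Largest remainders: Red, Silver, Blue receive the extra seats.

Red 9, Blue 13, Green 10, Gold 3, Silver 12, Violet 4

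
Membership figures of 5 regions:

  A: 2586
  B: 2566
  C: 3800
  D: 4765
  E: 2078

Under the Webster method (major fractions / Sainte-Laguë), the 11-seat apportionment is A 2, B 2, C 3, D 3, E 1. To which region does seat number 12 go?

E

Priority for the next seat is population ÷ (current seats + 0.5).
Priorities: A 1034.400, B 1026.400, C 1085.714, D 1361.429, E 1385.333.
Highest priority: E.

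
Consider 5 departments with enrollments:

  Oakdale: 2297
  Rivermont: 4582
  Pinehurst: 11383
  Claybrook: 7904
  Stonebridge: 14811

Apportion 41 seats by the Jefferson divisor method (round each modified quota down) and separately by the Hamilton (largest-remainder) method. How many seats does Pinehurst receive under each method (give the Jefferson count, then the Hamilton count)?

12 and 11

Jefferson: Oakdale 2, Rivermont 4, Pinehurst 12, Claybrook 8, Stonebridge 15.
Hamilton: Oakdale 2, Rivermont 5, Pinehurst 11, Claybrook 8, Stonebridge 15.
Pinehurst gets 12 under Jefferson and 11 under Hamilton.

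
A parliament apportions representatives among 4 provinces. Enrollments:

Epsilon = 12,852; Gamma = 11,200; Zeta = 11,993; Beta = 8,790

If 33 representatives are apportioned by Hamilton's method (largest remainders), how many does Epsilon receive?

The standard divisor is 44835/33 ≈ 1358.636.
Standard quotas: Epsilon 9.4595, Gamma 8.2436, Zeta 8.8272, Beta 6.4697.
Lower quotas: Epsilon 9, Gamma 8, Zeta 8, Beta 6 (sum 31, leaving 2 seats).
Remainders in descending order: Zeta 0.8272, Beta 0.4697, Epsilon 0.4595, Gamma 0.2436.
Largest remainders: Zeta, Beta receive the extra seats.
Epsilon receives 9.

9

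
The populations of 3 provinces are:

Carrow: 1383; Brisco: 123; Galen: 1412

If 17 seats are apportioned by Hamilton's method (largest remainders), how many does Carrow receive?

Standard divisor: 2918 ÷ 17 ≈ 171.647.
Standard quotas: Carrow 8.057, Brisco 0.717, Galen 8.226.
Lower quotas: Carrow 8, Brisco 0, Galen 8 (sum 16, leaving 1 seat).
Remainders in descending order: Brisco 0.717, Galen 0.226, Carrow 0.057.
Largest remainder: Brisco receives the extra seat.
Carrow receives 8.

8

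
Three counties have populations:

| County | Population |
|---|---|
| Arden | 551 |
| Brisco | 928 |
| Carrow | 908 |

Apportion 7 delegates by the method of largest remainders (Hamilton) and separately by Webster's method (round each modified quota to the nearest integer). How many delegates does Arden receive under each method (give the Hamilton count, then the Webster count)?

Hamilton: Arden 1, Brisco 3, Carrow 3.
Webster: Arden 2, Brisco 3, Carrow 2.
Arden gets 1 under Hamilton and 2 under Webster.

1 and 2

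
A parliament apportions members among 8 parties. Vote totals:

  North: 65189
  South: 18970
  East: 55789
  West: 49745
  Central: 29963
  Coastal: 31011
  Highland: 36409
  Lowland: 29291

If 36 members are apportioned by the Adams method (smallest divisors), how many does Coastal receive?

4

Standard divisor 316367/36 ≈ 8787.972; standard quotas: North 7.418, South 2.159, East 6.348, West 5.661, Central 3.410, Coastal 3.529, Highland 4.143, Lowland 3.333.
Rounding up gives 8, 3, 7, 6, 4, 4, 5, 4 = 41 seats, so the divisor must be adjusted.
With modified divisor 9900: modified quotas North 6.585, South 1.916, East 5.635, West 5.025, Central 3.027, Coastal 3.132, Highland 3.678, Lowland 2.959.
Rounding up: North 7, South 2, East 6, West 6, Central 4, Coastal 4, Highland 4, Lowland 3 (total 36).
Coastal receives 4.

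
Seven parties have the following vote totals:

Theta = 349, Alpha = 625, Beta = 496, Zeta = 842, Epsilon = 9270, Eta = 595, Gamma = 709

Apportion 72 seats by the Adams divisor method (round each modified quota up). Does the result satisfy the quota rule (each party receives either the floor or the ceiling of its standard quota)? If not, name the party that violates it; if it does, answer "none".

Standard quotas: Theta 1.950, Alpha 3.492, Beta 2.771, Zeta 4.705, Epsilon 51.796, Eta 3.325, Gamma 3.962.
Adams allocation: Theta 2, Alpha 4, Beta 3, Zeta 5, Epsilon 50, Eta 4, Gamma 4.
Epsilon has quota 51.796 (lower 51, upper 52) but receives 50 — outside the quota interval.

Epsilon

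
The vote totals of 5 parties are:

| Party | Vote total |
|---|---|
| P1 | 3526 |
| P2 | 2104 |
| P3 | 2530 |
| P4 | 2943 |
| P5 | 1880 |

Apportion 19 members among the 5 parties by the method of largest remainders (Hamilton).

Total 12983; standard divisor 12983/19 ≈ 683.316.
Standard quotas: P1 5.160, P2 3.079, P3 3.703, P4 4.307, P5 2.751.
Lower quotas: P1 5, P2 3, P3 3, P4 4, P5 2 (sum 17, leaving 2 seats).
Remainders in descending order: P5 0.751, P3 0.703, P4 0.307, P1 0.160, P2 0.079.
The surplus seats go to P5, P3.

P1 5; P2 3; P3 4; P4 4; P5 3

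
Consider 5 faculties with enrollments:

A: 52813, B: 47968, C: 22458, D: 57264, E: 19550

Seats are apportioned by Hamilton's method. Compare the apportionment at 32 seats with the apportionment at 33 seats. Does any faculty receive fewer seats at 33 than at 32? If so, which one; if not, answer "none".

At 32 seats: A 8, B 8, C 4, D 9, E 3.
At 33 seats: A 9, B 8, C 4, D 9, E 3.
No faculty's allocation decreased.

none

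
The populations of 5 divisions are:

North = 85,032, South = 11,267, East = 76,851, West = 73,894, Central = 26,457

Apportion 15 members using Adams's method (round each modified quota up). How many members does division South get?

1

Standard divisor 273501/15 ≈ 18233.4; standard quotas: North 4.664, South 0.618, East 4.215, West 4.053, Central 1.451.
Rounding up gives 5, 1, 5, 5, 2 = 18 seats, so the divisor must be adjusted.
With modified divisor 22900: modified quotas North 3.713, South 0.492, East 3.356, West 3.227, Central 1.155.
Rounding up: North 4, South 1, East 4, West 4, Central 2 (total 15).
South receives 1.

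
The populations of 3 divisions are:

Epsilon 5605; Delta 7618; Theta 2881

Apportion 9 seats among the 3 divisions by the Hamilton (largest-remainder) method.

Standard divisor: 16104 ÷ 9 ≈ 1789.333.
Standard quotas: Epsilon 3.1325, Delta 4.2575, Theta 1.6101.
Lower quotas: Epsilon 3, Delta 4, Theta 1 (sum 8, leaving 1 seat).
Remainders in descending order: Theta 0.6101, Delta 0.2575, Epsilon 0.1325.
Largest remainder: Theta receives the extra seat.

Epsilon=3, Delta=4, Theta=2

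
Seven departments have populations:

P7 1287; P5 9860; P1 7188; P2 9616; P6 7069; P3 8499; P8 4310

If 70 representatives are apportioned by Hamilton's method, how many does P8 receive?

6

The standard divisor is 47829/70 ≈ 683.271.
Standard quotas: P7 1.8836, P5 14.4306, P1 10.5200, P2 14.0735, P6 10.3458, P3 12.4387, P8 6.3079.
Lower quotas: P7 1, P5 14, P1 10, P2 14, P6 10, P3 12, P8 6 (sum 67, leaving 3 seats).
Remainders in descending order: P7 0.8836, P1 0.5200, P3 0.4387, P5 0.4306, P6 0.3458, P8 0.3079, P2 0.0735.
Largest remainders: P7, P1, P3 receive the extra seats.
P8 receives 6.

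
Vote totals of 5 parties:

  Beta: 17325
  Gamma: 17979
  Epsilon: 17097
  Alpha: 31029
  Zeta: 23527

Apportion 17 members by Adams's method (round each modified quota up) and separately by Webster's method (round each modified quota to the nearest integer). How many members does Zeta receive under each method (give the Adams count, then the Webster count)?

Adams: Beta 3, Gamma 3, Epsilon 3, Alpha 4, Zeta 4.
Webster: Beta 3, Gamma 3, Epsilon 3, Alpha 5, Zeta 3.
Zeta gets 4 under Adams and 3 under Webster.

4 and 3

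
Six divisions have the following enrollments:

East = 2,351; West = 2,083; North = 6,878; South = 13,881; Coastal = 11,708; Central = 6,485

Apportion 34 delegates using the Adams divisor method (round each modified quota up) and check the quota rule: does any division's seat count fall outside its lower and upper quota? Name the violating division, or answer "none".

none

Standard quotas: East 1.842, West 1.632, North 5.390, South 10.878, Coastal 9.175, Central 5.082.
Adams allocation: East 2, West 2, North 5, South 11, Coastal 9, Central 5.
Every allocation lies between the lower and upper quota.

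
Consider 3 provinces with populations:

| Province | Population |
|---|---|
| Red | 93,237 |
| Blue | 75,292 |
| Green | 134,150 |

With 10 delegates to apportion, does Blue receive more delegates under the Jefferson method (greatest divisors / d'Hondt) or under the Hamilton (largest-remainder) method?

Jefferson: Red 3, Blue 2, Green 5.
Hamilton: Red 3, Blue 3, Green 4.
Blue gets 2 under Jefferson and 3 under Hamilton.

Hamilton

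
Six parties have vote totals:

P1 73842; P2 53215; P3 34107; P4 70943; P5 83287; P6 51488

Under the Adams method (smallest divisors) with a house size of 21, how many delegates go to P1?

4

Standard divisor 366882/21 ≈ 17470.571; standard quotas: P1 4.227, P2 3.046, P3 1.952, P4 4.061, P5 4.767, P6 2.947.
Rounding up gives 5, 4, 2, 5, 5, 3 = 24 seats, so the divisor must be adjusted.
With modified divisor 19600: modified quotas P1 3.767, P2 2.715, P3 1.740, P4 3.620, P5 4.249, P6 2.627.
Rounding up: P1 4, P2 3, P3 2, P4 4, P5 5, P6 3 (total 21).
P1 receives 4.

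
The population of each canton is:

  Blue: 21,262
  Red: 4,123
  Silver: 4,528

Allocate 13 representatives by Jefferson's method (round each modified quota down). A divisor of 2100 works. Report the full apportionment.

With modified divisor 2100: modified quotas Blue 10.125, Red 1.963, Silver 2.156.
Rounding down: Blue 10, Red 1, Silver 2 (total 13).

Blue 10, Red 1, Silver 2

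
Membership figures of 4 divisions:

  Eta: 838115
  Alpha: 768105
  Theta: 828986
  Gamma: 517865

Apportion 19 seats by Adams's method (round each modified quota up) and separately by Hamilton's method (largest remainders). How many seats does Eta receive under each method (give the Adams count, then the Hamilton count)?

5 and 6

Adams: Eta 5, Alpha 5, Theta 5, Gamma 4.
Hamilton: Eta 6, Alpha 5, Theta 5, Gamma 3.
Eta gets 5 under Adams and 6 under Hamilton.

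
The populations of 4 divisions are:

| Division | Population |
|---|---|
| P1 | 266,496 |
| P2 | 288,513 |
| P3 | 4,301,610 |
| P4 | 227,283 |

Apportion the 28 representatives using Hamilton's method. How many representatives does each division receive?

P1: 1, P2: 2, P3: 24, P4: 1

The standard divisor is 5083902/28 ≈ 181567.929.
Standard quotas: P1 1.4677, P2 1.5890, P3 23.6915, P4 1.2518.
Lower quotas: P1 1, P2 1, P3 23, P4 1 (sum 26, leaving 2 seats).
Remainders in descending order: P3 0.6915, P2 0.5890, P1 0.4677, P4 0.2518.
Largest remainders: P3, P2 receive the extra seats.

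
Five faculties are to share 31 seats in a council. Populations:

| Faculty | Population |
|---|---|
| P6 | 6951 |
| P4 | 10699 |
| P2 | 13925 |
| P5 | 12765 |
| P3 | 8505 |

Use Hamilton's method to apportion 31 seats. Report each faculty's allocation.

P6: 4; P4: 6; P2: 8; P5: 8; P3: 5

The standard divisor is 52845/31 ≈ 1704.677.
Standard quotas: P6 4.0776, P4 6.2763, P2 8.1687, P5 7.4882, P3 4.9892.
Lower quotas: P6 4, P4 6, P2 8, P5 7, P3 4 (sum 29, leaving 2 seats).
Remainders in descending order: P3 0.9892, P5 0.4882, P4 0.2763, P2 0.1687, P6 0.0776.
The surplus seats go to P3, P5.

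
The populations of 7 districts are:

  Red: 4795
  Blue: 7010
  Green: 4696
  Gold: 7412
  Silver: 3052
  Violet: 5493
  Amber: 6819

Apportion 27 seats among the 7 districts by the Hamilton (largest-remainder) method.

Total 39277; standard divisor 39277/27 ≈ 1454.704.
Standard quotas: Red 3.2962, Blue 4.8189, Green 3.2281, Gold 5.0952, Silver 2.0980, Violet 3.7760, Amber 4.6876.
Lower quotas: Red 3, Blue 4, Green 3, Gold 5, Silver 2, Violet 3, Amber 4 (sum 24, leaving 3 seats).
Remainders in descending order: Blue 0.8189, Violet 0.7760, Amber 0.6876, Red 0.2962, Green 0.2281, Silver 0.0980, Gold 0.0952.
Largest remainders: Blue, Violet, Amber receive the extra seats.

Red: 3, Blue: 5, Green: 3, Gold: 5, Silver: 2, Violet: 4, Amber: 5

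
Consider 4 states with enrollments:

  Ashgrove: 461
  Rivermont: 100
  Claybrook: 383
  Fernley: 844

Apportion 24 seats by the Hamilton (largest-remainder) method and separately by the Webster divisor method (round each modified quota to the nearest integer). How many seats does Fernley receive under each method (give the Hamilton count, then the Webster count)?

Hamilton: Ashgrove 6, Rivermont 2, Claybrook 5, Fernley 11.
Webster: Ashgrove 6, Rivermont 1, Claybrook 5, Fernley 12.
Fernley gets 11 under Hamilton and 12 under Webster.

11 and 12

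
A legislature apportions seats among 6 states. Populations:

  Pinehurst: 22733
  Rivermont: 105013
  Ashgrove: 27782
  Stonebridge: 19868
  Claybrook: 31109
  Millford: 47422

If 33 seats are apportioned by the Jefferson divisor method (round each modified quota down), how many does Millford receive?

Standard divisor 253927/33 ≈ 7694.758; standard quotas: Pinehurst 2.954, Rivermont 13.647, Ashgrove 3.611, Stonebridge 2.582, Claybrook 4.043, Millford 6.163.
Rounding down gives 2, 13, 3, 2, 4, 6 = 30 seats, so the divisor must be adjusted.
With modified divisor 6984.26: modified quotas Pinehurst 3.255, Rivermont 15.036, Ashgrove 3.978, Stonebridge 2.845, Claybrook 4.454, Millford 6.790.
Rounding down: Pinehurst 3, Rivermont 15, Ashgrove 3, Stonebridge 2, Claybrook 4, Millford 6 (total 33).
Millford receives 6.

6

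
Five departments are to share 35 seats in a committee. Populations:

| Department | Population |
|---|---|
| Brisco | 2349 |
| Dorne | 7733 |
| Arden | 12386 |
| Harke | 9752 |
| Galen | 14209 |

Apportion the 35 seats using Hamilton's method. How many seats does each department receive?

The standard divisor is 46429/35 ≈ 1326.543.
Standard quotas: Brisco 1.7708, Dorne 5.8294, Arden 9.3371, Harke 7.3514, Galen 10.7113.
Lower quotas: Brisco 1, Dorne 5, Arden 9, Harke 7, Galen 10 (sum 32, leaving 3 seats).
Remainders in descending order: Dorne 0.8294, Brisco 0.7708, Galen 0.7113, Harke 0.3514, Arden 0.3371.
The surplus seats go to Dorne, Brisco, Galen.

Brisco 2; Dorne 6; Arden 9; Harke 7; Galen 11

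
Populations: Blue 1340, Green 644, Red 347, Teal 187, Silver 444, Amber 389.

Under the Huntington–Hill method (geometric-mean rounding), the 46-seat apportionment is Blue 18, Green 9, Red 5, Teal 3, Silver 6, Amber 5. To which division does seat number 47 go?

Priority for the next seat is population ÷ (√(s·(s+1))).
Priorities: Blue 72.459, Green 67.884, Red 63.353, Teal 53.982, Silver 68.511, Amber 71.021.
Highest priority: Blue.

Blue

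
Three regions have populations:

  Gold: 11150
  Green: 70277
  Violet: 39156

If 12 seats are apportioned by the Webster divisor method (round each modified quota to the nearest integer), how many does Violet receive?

Standard divisor 120583/12 ≈ 10048.583; standard quotas: Gold 1.110, Green 6.994, Violet 3.897.
Rounding to the nearest integer gives Gold 1, Green 7, Violet 4 — total 12, matching the house size, so no adjustment is needed.
Violet receives 4.

4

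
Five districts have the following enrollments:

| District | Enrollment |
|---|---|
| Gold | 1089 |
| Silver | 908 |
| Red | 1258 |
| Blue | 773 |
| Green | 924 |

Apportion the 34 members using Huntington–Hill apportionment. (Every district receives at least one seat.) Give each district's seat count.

Gold 8, Silver 6, Red 9, Blue 5, Green 6

With divisor 144: modified quotas Gold 7.562, Silver 6.306, Red 8.736, Blue 5.368, Green 6.417.
Geometric-mean thresholds: Gold √(7·8)=7.483, Silver √(6·7)=6.481, Red √(8·9)=8.485, Blue √(5·6)=5.477, Green √(6·7)=6.481.
Each quota rounded against its threshold gives Gold 8, Silver 6, Red 9, Blue 5, Green 6 (total 34).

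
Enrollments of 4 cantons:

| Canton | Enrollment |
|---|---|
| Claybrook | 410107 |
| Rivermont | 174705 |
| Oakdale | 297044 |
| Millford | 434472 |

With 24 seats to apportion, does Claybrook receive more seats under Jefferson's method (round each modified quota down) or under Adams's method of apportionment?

Jefferson

Jefferson: Claybrook 8, Rivermont 3, Oakdale 5, Millford 8.
Adams: Claybrook 7, Rivermont 3, Oakdale 6, Millford 8.
Claybrook gets 8 under Jefferson and 7 under Adams.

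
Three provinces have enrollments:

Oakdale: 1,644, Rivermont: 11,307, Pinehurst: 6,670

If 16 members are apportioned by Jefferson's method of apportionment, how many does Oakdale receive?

Standard divisor 19621/16 ≈ 1226.312; standard quotas: Oakdale 1.341, Rivermont 9.220, Pinehurst 5.439.
Rounding down gives 1, 9, 5 = 15 seats, so the divisor must be adjusted.
With modified divisor 1120: modified quotas Oakdale 1.468, Rivermont 10.096, Pinehurst 5.955.
Rounding down: Oakdale 1, Rivermont 10, Pinehurst 5 (total 16).
Oakdale receives 1.

1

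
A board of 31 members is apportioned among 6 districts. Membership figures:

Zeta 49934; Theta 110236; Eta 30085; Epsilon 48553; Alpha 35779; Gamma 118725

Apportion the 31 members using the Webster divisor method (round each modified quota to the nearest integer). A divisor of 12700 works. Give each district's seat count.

With modified divisor 12700: modified quotas Zeta 3.932, Theta 8.680, Eta 2.369, Epsilon 3.823, Alpha 2.817, Gamma 9.348.
Rounding to the nearest integer: Zeta 4, Theta 9, Eta 2, Epsilon 4, Alpha 3, Gamma 9 (total 31).

Zeta 4, Theta 9, Eta 2, Epsilon 4, Alpha 3, Gamma 9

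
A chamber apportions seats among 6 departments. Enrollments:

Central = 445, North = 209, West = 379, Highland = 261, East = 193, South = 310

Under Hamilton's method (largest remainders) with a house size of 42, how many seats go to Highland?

Total 1797; standard divisor 1797/42 ≈ 42.786.
Standard quotas: Central 10.401, North 4.885, West 8.858, Highland 6.100, East 4.511, South 7.245.
Lower quotas: Central 10, North 4, West 8, Highland 6, East 4, South 7 (sum 39, leaving 3 seats).
Remainders in descending order: North 0.885, West 0.858, East 0.511, Central 0.401, South 0.245, Highland 0.100.
The surplus seats go to North, West, East.
Highland receives 6.

6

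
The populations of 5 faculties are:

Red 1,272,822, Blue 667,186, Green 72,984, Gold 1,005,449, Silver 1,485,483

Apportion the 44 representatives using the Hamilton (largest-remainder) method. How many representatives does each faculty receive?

Red 12; Blue 7; Green 1; Gold 10; Silver 14

Standard divisor: 4503924 ÷ 44 ≈ 102361.909.
Standard quotas: Red 12.4345, Blue 6.5179, Green 0.7130, Gold 9.8225, Silver 14.5121.
Lower quotas: Red 12, Blue 6, Green 0, Gold 9, Silver 14 (sum 41, leaving 3 seats).
Remainders in descending order: Gold 0.8225, Green 0.7130, Blue 0.5179, Silver 0.5121, Red 0.4345.
Largest remainders: Gold, Green, Blue receive the extra seats.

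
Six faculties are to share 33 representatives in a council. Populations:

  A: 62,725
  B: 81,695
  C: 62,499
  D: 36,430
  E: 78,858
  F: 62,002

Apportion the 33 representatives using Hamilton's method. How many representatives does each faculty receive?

A: 6; B: 7; C: 5; D: 3; E: 7; F: 5

The standard divisor is 384209/33 ≈ 11642.697.
Standard quotas: A 5.3875, B 7.0168, C 5.3681, D 3.1290, E 6.7732, F 5.3254.
Lower quotas: A 5, B 7, C 5, D 3, E 6, F 5 (sum 31, leaving 2 seats).
Remainders in descending order: E 0.7732, A 0.3875, C 0.3681, F 0.3254, D 0.1290, B 0.0168.
The surplus seats go to E, A.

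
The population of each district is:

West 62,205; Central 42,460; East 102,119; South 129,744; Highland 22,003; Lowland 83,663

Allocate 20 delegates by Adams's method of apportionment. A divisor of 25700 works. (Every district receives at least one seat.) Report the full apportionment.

With modified divisor 25700: modified quotas West 2.420, Central 1.652, East 3.974, South 5.048, Highland 0.856, Lowland 3.255.
Rounding up: West 3, Central 2, East 4, South 6, Highland 1, Lowland 4 (total 20).

West 3, Central 2, East 4, South 6, Highland 1, Lowland 4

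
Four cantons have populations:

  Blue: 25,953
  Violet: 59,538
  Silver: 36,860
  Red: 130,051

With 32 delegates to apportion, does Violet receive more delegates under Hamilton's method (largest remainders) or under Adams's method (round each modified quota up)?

Hamilton

Hamilton: Blue 3, Violet 8, Silver 5, Red 16.
Adams: Blue 4, Violet 7, Silver 5, Red 16.
Violet gets 8 under Hamilton and 7 under Adams.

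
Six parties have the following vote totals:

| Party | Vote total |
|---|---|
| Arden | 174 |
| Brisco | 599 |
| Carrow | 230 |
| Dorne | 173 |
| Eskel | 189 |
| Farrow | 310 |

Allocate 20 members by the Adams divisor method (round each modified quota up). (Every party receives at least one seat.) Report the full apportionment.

Arden 2; Brisco 7; Carrow 3; Dorne 2; Eskel 2; Farrow 4

Standard divisor 1675/20 ≈ 83.75; standard quotas: Arden 2.078, Brisco 7.152, Carrow 2.746, Dorne 2.066, Eskel 2.257, Farrow 3.701.
Rounding up gives 3, 8, 3, 3, 3, 4 = 24 seats, so the divisor must be adjusted.
With modified divisor 97: modified quotas Arden 1.794, Brisco 6.175, Carrow 2.371, Dorne 1.784, Eskel 1.948, Farrow 3.196.
Rounding up: Arden 2, Brisco 7, Carrow 3, Dorne 2, Eskel 2, Farrow 4 (total 20).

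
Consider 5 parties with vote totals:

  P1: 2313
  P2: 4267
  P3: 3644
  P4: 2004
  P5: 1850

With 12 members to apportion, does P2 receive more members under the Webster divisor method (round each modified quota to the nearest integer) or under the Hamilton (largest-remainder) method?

Hamilton

Webster: P1 2, P2 3, P3 3, P4 2, P5 2.
Hamilton: P1 2, P2 4, P3 3, P4 2, P5 1.
P2 gets 3 under Webster and 4 under Hamilton.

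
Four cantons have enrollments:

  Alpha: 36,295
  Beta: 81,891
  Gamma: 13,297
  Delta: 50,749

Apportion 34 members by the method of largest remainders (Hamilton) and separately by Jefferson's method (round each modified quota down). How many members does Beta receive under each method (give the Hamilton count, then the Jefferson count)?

Hamilton: Alpha 7, Beta 15, Gamma 3, Delta 9.
Jefferson: Alpha 7, Beta 16, Gamma 2, Delta 9.
Beta gets 15 under Hamilton and 16 under Jefferson.

15 and 16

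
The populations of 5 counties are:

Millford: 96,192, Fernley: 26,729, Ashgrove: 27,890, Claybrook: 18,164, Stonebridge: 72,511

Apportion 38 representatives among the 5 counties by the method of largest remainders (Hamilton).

Standard divisor: 241486 ÷ 38 ≈ 6354.895.
Standard quotas: Millford 15.1367, Fernley 4.2060, Ashgrove 4.3887, Claybrook 2.8583, Stonebridge 11.4103.
Lower quotas: Millford 15, Fernley 4, Ashgrove 4, Claybrook 2, Stonebridge 11 (sum 36, leaving 2 seats).
Remainders in descending order: Claybrook 0.8583, Stonebridge 0.4103, Ashgrove 0.3887, Fernley 0.2060, Millford 0.1367.
The surplus seats go to Claybrook, Stonebridge.

Millford 15; Fernley 4; Ashgrove 4; Claybrook 3; Stonebridge 12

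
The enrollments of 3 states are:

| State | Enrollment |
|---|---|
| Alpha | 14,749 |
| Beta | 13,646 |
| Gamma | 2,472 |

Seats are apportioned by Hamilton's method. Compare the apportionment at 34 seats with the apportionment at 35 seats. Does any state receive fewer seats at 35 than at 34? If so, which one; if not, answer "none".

none

At 34 seats: Alpha 16, Beta 15, Gamma 3.
At 35 seats: Alpha 17, Beta 15, Gamma 3.
No state's allocation decreased.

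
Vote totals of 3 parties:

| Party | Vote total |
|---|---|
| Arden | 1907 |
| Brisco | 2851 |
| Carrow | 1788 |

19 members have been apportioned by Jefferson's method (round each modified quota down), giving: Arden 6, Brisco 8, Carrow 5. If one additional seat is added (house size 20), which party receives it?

Brisco

Priority for the next seat is population ÷ (current seats + 1).
Priorities: Arden 272.429, Brisco 316.778, Carrow 298.000.
Highest priority: Brisco.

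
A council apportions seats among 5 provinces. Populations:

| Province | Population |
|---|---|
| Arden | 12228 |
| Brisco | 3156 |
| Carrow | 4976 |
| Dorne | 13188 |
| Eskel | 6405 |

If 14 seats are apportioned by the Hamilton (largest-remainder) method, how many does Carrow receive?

The standard divisor is 39953/14 ≈ 2853.786.
Standard quotas: Arden 4.2848, Brisco 1.1059, Carrow 1.7436, Dorne 4.6212, Eskel 2.2444.
Lower quotas: Arden 4, Brisco 1, Carrow 1, Dorne 4, Eskel 2 (sum 12, leaving 2 seats).
Remainders in descending order: Carrow 0.7436, Dorne 0.6212, Arden 0.2848, Eskel 0.2444, Brisco 0.1059.
Largest remainders: Carrow, Dorne receive the extra seats.
Carrow receives 2.

2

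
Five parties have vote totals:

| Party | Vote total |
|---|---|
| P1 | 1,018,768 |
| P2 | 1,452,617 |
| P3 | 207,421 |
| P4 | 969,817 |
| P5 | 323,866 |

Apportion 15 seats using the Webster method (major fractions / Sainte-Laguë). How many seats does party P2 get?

Standard divisor 3972489/15 ≈ 264832.6; standard quotas: P1 3.847, P2 5.485, P3 0.783, P4 3.662, P5 1.223.
Rounding to the nearest integer gives P1 4, P2 5, P3 1, P4 4, P5 1 — total 15, matching the house size, so no adjustment is needed.
P2 receives 5.

5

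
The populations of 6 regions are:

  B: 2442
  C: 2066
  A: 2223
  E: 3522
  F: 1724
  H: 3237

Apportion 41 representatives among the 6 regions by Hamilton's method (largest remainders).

Standard divisor: 15214 ÷ 41 ≈ 371.073.
Standard quotas: B 6.581, C 5.568, A 5.991, E 9.491, F 4.646, H 8.723.
Lower quotas: B 6, C 5, A 5, E 9, F 4, H 8 (sum 37, leaving 4 seats).
Remainders in descending order: A 0.991, H 0.723, F 0.646, B 0.581, C 0.568, E 0.491.
Largest remainders: A, H, F, B receive the extra seats.

B=7; C=5; A=6; E=9; F=5; H=9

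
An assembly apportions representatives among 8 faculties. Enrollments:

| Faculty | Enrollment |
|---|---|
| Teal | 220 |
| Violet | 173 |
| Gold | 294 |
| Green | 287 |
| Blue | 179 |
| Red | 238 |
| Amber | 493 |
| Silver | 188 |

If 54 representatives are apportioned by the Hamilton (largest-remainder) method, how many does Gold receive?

8

Total 2072; standard divisor 2072/54 ≈ 38.37.
Standard quotas: Teal 5.734, Violet 4.509, Gold 7.662, Green 7.480, Blue 4.665, Red 6.203, Amber 12.848, Silver 4.900.
Lower quotas: Teal 5, Violet 4, Gold 7, Green 7, Blue 4, Red 6, Amber 12, Silver 4 (sum 49, leaving 5 seats).
Remainders in descending order: Silver 0.900, Amber 0.848, Teal 0.734, Blue 0.665, Gold 0.662, Violet 0.509, Green 0.480, Red 0.203.
The surplus seats go to Silver, Amber, Teal, Blue, Gold.
Gold receives 8.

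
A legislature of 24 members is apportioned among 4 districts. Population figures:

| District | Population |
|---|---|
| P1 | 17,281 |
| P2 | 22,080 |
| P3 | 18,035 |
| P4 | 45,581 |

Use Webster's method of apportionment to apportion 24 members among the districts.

Standard divisor 102977/24 ≈ 4290.708; standard quotas: P1 4.028, P2 5.146, P3 4.203, P4 10.623.
Rounding to the nearest integer gives P1 4, P2 5, P3 4, P4 11 — total 24, matching the house size, so no adjustment is needed.

P1=4; P2=5; P3=4; P4=11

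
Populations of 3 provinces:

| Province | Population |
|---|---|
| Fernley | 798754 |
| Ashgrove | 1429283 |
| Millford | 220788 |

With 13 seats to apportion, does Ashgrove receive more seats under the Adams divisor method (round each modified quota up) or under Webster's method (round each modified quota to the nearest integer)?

Adams: Fernley 4, Ashgrove 7, Millford 2.
Webster: Fernley 4, Ashgrove 8, Millford 1.
Ashgrove gets 7 under Adams and 8 under Webster.

Webster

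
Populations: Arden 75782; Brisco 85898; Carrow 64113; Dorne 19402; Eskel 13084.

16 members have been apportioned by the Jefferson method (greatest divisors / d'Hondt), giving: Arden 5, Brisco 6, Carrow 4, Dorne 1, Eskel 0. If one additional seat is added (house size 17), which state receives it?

Priority for the next seat is population ÷ (current seats + 1).
Priorities: Arden 12630.333, Brisco 12271.143, Carrow 12822.600, Dorne 9701.000, Eskel 13084.000.
Highest priority: Eskel.

Eskel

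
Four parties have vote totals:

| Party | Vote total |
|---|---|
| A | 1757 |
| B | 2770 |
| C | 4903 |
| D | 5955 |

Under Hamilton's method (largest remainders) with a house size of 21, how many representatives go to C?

Standard divisor: 15385 ÷ 21 ≈ 732.619.
Standard quotas: A 2.3982, B 3.7810, C 6.6924, D 8.1284.
Lower quotas: A 2, B 3, C 6, D 8 (sum 19, leaving 2 seats).
Remainders in descending order: B 0.7810, C 0.6924, A 0.3982, D 0.1284.
Largest remainders: B, C receive the extra seats.
C receives 7.

7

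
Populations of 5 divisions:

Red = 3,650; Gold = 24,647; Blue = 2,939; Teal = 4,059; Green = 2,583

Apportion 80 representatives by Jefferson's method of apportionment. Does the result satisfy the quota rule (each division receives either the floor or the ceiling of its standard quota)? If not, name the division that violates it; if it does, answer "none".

Standard quotas: Red 7.709, Gold 52.056, Blue 6.207, Teal 8.573, Green 5.455.
Jefferson allocation: Red 7, Gold 54, Blue 6, Teal 8, Green 5.
Gold has quota 52.056 (lower 52, upper 53) but receives 54 — outside the quota interval.

Gold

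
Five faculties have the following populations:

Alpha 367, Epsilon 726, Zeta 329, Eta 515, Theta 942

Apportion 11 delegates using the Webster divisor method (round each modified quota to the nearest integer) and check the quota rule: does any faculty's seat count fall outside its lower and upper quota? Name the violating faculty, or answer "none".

none

Standard quotas: Alpha 1.402, Epsilon 2.774, Zeta 1.257, Eta 1.968, Theta 3.599.
Webster allocation: Alpha 1, Epsilon 3, Zeta 1, Eta 2, Theta 4.
Every allocation lies between the lower and upper quota.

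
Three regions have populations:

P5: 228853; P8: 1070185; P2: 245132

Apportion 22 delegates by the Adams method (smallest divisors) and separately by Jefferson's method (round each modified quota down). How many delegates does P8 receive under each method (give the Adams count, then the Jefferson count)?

Adams: P5 3, P8 15, P2 4.
Jefferson: P5 3, P8 16, P2 3.
P8 gets 15 under Adams and 16 under Jefferson.

15 and 16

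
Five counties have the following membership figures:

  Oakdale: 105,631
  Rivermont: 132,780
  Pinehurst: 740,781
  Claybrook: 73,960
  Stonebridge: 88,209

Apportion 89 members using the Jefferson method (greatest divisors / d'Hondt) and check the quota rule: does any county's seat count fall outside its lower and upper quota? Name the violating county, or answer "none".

Standard quotas: Oakdale 8.237, Rivermont 10.354, Pinehurst 57.764, Claybrook 5.767, Stonebridge 6.878.
Jefferson allocation: Oakdale 8, Rivermont 10, Pinehurst 59, Claybrook 5, Stonebridge 7.
Pinehurst has quota 57.764 (lower 57, upper 58) but receives 59 — outside the quota interval.

Pinehurst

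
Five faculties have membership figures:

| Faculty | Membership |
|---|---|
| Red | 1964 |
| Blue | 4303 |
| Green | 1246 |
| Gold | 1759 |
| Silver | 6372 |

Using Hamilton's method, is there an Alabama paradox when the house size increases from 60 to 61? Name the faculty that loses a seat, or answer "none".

At 60 seats: Red 8, Blue 16, Green 5, Gold 7, Silver 24.
At 61 seats: Red 7, Blue 17, Green 5, Gold 7, Silver 25.
Red drops from 8 to 7.

Red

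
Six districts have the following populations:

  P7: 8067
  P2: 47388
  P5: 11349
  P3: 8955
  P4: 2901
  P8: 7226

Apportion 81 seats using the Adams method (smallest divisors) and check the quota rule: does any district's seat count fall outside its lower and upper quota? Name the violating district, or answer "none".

P2

Standard quotas: P7 7.608, P2 44.692, P5 10.703, P3 8.446, P4 2.736, P8 6.815.
Adams allocation: P7 8, P2 43, P5 11, P3 9, P4 3, P8 7.
P2 has quota 44.692 (lower 44, upper 45) but receives 43 — outside the quota interval.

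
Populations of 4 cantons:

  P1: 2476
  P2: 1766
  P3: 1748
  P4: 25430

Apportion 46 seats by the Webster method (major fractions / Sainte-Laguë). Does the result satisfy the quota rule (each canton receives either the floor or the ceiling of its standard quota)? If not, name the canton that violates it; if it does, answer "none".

Standard quotas: P1 3.625, P2 2.585, P3 2.559, P4 37.230.
Webster allocation: P1 4, P2 3, P3 3, P4 36.
P4 has quota 37.230 (lower 37, upper 38) but receives 36 — outside the quota interval.

P4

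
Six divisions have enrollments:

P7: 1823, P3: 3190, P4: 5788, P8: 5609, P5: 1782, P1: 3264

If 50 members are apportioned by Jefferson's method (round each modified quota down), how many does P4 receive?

Standard divisor 21456/50 ≈ 429.12; standard quotas: P7 4.248, P3 7.434, P4 13.488, P8 13.071, P5 4.153, P1 7.606.
Rounding down gives 4, 7, 13, 13, 4, 7 = 48 seats, so the divisor must be adjusted.
With modified divisor 404: modified quotas P7 4.512, P3 7.896, P4 14.327, P8 13.884, P5 4.411, P1 8.079.
Rounding down: P7 4, P3 7, P4 14, P8 13, P5 4, P1 8 (total 50).
P4 receives 14.

14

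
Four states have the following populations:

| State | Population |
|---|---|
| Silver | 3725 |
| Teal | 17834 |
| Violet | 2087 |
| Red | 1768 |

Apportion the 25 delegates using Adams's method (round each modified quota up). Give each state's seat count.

Silver=4, Teal=17, Violet=2, Red=2

Standard divisor 25414/25 ≈ 1016.56; standard quotas: Silver 3.664, Teal 17.543, Violet 2.053, Red 1.739.
Rounding up gives 4, 18, 3, 2 = 27 seats, so the divisor must be adjusted.
With modified divisor 1100: modified quotas Silver 3.386, Teal 16.213, Violet 1.897, Red 1.607.
Rounding up: Silver 4, Teal 17, Violet 2, Red 2 (total 25).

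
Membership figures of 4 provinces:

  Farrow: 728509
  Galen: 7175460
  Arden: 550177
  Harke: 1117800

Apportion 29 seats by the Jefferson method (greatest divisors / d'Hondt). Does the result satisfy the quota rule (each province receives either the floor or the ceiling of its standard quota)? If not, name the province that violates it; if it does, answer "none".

Standard quotas: Farrow 2.207, Galen 21.739, Arden 1.667, Harke 3.387.
Jefferson allocation: Farrow 2, Galen 23, Arden 1, Harke 3.
Galen has quota 21.739 (lower 21, upper 22) but receives 23 — outside the quota interval.

Galen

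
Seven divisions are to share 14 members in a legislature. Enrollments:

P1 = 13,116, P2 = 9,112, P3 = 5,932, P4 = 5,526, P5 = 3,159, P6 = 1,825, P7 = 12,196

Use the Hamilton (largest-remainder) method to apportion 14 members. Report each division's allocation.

P1 4, P2 2, P3 2, P4 2, P5 1, P6 0, P7 3

Standard divisor: 50866 ÷ 14 ≈ 3633.286.
Standard quotas: P1 3.6100, P2 2.5079, P3 1.6327, P4 1.5209, P5 0.8695, P6 0.5023, P7 3.3567.
Lower quotas: P1 3, P2 2, P3 1, P4 1, P5 0, P6 0, P7 3 (sum 10, leaving 4 seats).
Remainders in descending order: P5 0.8695, P3 0.6327, P1 0.6100, P4 0.5209, P2 0.5079, P6 0.5023, P7 0.3567.
Largest remainders: P5, P3, P1, P4 receive the extra seats.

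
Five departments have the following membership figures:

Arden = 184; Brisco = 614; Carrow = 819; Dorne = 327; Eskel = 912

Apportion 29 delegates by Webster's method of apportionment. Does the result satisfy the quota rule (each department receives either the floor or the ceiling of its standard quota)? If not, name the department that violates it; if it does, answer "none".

Standard quotas: Arden 1.868, Brisco 6.235, Carrow 8.316, Dorne 3.320, Eskel 9.261.
Webster allocation: Arden 2, Brisco 6, Carrow 9, Dorne 3, Eskel 9.
Every allocation lies between the lower and upper quota.

none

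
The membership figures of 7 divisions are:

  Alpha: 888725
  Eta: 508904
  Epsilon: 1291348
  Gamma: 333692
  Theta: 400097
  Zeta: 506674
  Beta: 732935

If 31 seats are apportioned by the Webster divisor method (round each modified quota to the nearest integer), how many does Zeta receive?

Standard divisor 4662375/31 ≈ 150399.194; standard quotas: Alpha 5.909, Eta 3.384, Epsilon 8.586, Gamma 2.219, Theta 2.660, Zeta 3.369, Beta 4.873.
Rounding to the nearest integer gives Alpha 6, Eta 3, Epsilon 9, Gamma 2, Theta 3, Zeta 3, Beta 5 — total 31, matching the house size, so no adjustment is needed.
Zeta receives 3.

3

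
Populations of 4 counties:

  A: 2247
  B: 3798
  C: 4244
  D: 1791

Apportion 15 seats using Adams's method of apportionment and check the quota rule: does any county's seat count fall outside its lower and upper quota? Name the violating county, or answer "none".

none

Standard quotas: A 2.790, B 4.716, C 5.270, D 2.224.
Adams allocation: A 3, B 5, C 5, D 2.
Every allocation lies between the lower and upper quota.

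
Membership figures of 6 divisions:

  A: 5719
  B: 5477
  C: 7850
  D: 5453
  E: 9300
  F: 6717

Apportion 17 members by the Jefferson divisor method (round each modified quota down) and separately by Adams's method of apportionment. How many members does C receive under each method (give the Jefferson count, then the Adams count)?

Jefferson: A 2, B 2, C 4, D 2, E 4, F 3.
Adams: A 3, B 2, C 3, D 2, E 4, F 3.
C gets 4 under Jefferson and 3 under Adams.

4 and 3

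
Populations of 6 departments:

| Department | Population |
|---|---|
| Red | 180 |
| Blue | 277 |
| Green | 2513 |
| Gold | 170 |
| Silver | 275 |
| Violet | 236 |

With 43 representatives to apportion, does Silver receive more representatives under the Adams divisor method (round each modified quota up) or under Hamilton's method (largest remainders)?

Adams: Red 2, Blue 4, Green 28, Gold 2, Silver 4, Violet 3.
Hamilton: Red 2, Blue 3, Green 30, Gold 2, Silver 3, Violet 3.
Silver gets 4 under Adams and 3 under Hamilton.

Adams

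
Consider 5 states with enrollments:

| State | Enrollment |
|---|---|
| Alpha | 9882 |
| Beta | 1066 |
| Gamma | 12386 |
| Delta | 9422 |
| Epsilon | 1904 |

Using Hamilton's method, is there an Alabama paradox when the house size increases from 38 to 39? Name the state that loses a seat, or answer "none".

none

At 38 seats: Alpha 11, Beta 1, Gamma 14, Delta 10, Epsilon 2.
At 39 seats: Alpha 11, Beta 1, Gamma 14, Delta 11, Epsilon 2.
No state's allocation decreased.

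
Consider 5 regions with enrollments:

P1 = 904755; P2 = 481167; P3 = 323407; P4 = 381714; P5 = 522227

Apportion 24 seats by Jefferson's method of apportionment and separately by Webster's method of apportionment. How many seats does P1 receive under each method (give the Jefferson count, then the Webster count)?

Jefferson: P1 9, P2 4, P3 3, P4 3, P5 5.
Webster: P1 8, P2 4, P3 3, P4 4, P5 5.
P1 gets 9 under Jefferson and 8 under Webster.

9 and 8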